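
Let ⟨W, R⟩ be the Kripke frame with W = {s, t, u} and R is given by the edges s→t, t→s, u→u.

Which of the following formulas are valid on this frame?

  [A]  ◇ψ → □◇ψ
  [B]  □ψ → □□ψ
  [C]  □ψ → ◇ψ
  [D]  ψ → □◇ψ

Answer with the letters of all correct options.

R is symmetric: every R-edge is matched by its reverse.
R is not transitive: s R t and t R s but not s R s.
R is not euclidean: s R t and s R t but not t R t.
R is serial: every world has an R-successor.
(A) axiom 5: valid iff R is euclidean. R is not euclidean — not valid.
(B) □ψ → □□ψ (axiom 4) characterises the transitive frames. R is not transitive — not valid.
(C) □ψ → ◇ψ (axiom D) characterises the serial frames. R is serial — valid.
(D) ψ → □◇ψ is axiom B; it is valid on a frame exactly when R is symmetric. R is symmetric, so valid.

C, D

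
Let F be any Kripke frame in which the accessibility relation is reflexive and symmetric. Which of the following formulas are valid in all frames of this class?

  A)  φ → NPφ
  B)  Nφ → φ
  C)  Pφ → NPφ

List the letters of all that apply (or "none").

A, B

Reflexive relations are serial.
(A) φ → NPφ is axiom B, which corresponds to symmetry. Every such R is symmetric — valid.
(B) axiom T: valid iff R is reflexive. Every such R is reflexive — valid.
(C) Pφ → NPφ is axiom 5, which corresponds to the euclidean property. Such an R need not be euclidean — not valid.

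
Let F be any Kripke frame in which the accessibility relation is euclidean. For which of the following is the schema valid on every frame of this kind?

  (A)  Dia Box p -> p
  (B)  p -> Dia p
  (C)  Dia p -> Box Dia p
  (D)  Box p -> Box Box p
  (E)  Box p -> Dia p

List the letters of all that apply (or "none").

C

(A) the dual of axiom B: valid iff R is symmetric. Such an R need not be symmetric — not valid.
(B) p -> Dia p is the dual of axiom T; it is valid on a frame exactly when R is reflexive. Such an R need not be reflexive, so not valid.
(C) Dia p -> Box Dia p (axiom 5) characterises the euclidean frames. Every such R is euclidean — valid.
(D) axiom 4: valid iff R is transitive. Such an R need not be transitive — not valid.
(E) Box p -> Dia p (axiom D) characterises the serial frames. Such an R need not be serial — not valid.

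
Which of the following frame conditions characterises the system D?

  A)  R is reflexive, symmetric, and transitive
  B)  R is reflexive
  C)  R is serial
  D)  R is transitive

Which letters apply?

C

(A) this class determines S5, not D.
(B) this class determines T (= KT), not D.
(C) D is sound and complete for exactly this class.
(D) this class determines K4, not D.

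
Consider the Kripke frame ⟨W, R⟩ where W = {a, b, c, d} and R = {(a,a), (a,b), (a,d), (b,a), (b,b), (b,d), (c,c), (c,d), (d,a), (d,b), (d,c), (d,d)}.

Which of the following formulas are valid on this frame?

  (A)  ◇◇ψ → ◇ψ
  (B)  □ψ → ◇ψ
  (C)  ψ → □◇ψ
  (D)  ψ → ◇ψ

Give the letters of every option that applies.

R is reflexive: each world relates to itself.
R is symmetric: every R-edge is matched by its reverse.
R is not transitive: a R d and d R c but not a R c.
R is serial: every world has an R-successor.
(A) ◇◇ψ → ◇ψ is the dual of axiom 4; it is valid on a frame exactly when R is transitive. R is not transitive, so not valid.
(B) axiom D: valid iff R is serial. R is serial — valid.
(C) ψ → □◇ψ (axiom B) characterises the symmetric frames. R is symmetric — valid.
(D) ψ → ◇ψ (the dual of axiom T) characterises the reflexive frames. R is reflexive — valid.

B, C, D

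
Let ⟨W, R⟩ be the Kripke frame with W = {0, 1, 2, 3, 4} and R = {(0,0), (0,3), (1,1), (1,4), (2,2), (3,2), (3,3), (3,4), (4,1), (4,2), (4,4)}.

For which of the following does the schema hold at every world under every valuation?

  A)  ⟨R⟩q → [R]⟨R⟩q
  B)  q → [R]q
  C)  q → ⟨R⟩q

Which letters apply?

C

R is reflexive: each world relates to itself.
R is not euclidean: 0 R 3 and 0 R 0 but not 3 R 0.
R is not a subset of the identity: 0 R 3 with 0 ≠ 3.
(A) ⟨R⟩q → [R]⟨R⟩q is axiom 5; it is valid on a frame exactly when R is euclidean. R is not euclidean, so not valid.
(B) q → [R]q is equivalent to ◇p→p; it holds exactly when R ⊆ identity. Here R ⊄ identity — not valid.
(C) q → ⟨R⟩q is the dual of axiom T, which corresponds to reflexivity. R is reflexive — valid.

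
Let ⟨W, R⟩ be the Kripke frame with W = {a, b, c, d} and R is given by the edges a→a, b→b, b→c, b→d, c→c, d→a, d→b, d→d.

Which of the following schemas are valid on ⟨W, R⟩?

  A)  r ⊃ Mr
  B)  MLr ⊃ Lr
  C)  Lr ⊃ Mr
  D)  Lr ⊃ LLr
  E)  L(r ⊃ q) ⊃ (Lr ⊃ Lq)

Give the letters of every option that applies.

A, C, E

R is reflexive: each world relates to itself.
R is not transitive: b R d and d R a but not b R a.
R is not euclidean: b R c and b R b but not c R b.
R is serial: every world has an R-successor.
(A) r ⊃ Mr is the dual of axiom T, which corresponds to reflexivity. R is reflexive — valid.
(B) MLr ⊃ Lr (the dual of axiom 5) characterises the euclidean frames. R is not euclidean — not valid.
(C) Lr ⊃ Mr is axiom D; it is valid on a frame exactly when R is serial. R is serial, so valid.
(D) Lr ⊃ LLr is axiom 4; it is valid on a frame exactly when R is transitive. R is not transitive, so not valid.
(E) L(r ⊃ q) ⊃ (Lr ⊃ Lq) is the K axiom; it holds on all frames — valid.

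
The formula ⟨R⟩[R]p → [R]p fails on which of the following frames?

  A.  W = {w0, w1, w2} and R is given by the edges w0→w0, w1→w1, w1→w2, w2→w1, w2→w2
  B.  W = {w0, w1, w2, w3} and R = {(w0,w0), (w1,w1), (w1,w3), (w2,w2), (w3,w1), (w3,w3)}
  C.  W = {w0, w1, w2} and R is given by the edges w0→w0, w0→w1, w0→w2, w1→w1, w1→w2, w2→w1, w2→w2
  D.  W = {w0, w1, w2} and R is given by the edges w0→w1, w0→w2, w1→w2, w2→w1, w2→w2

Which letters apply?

The schema ⟨R⟩[R]p → [R]p is the dual of axiom 5; it is valid on a frame iff R is euclidean.
(A) R is euclidean (any two R-successors of the same world are R-related), so the schema is valid here.
(B) R is euclidean (any two R-successors of the same world are R-related), so the schema is valid here.
(C) R is not euclidean (w0 R w1 and w0 R w0 but not w1 R w0), so the schema fails here.
(D) R is not euclidean (w0 R w1 and w0 R w1 but not w1 R w1), so the schema fails here.

C, D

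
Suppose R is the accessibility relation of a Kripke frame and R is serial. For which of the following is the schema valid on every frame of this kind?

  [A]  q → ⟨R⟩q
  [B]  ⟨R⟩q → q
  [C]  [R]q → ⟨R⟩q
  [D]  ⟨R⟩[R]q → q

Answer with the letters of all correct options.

C

(A) q → ⟨R⟩q is the dual of axiom T; it is valid on a frame exactly when R is reflexive. Such an R need not be reflexive, so not valid.
(B) ⟨R⟩q → q is valid only on frames where every R-edge is a self-loop. Such an R need not be a subset of the identity — not valid.
(C) [R]q → ⟨R⟩q is axiom D; it is valid on a frame exactly when R is serial. Every such R is serial, so valid.
(D) the dual of axiom B: valid iff R is symmetric. Such an R need not be symmetric — not valid.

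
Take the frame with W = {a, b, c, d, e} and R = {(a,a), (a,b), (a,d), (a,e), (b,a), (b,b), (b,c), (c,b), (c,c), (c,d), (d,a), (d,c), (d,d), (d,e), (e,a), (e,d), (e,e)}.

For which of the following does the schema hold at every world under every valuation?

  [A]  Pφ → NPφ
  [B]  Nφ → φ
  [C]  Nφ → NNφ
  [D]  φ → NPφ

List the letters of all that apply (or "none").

B, D

R is reflexive: each world relates to itself.
R is symmetric: every R-edge is matched by its reverse.
R is not transitive: a R b and b R c but not a R c.
R is not euclidean: a R b and a R d but not b R d.
(A) Pφ → NPφ is axiom 5, which corresponds to the euclidean property. R is not euclidean — not valid.
(B) axiom T: valid iff R is reflexive. R is reflexive — valid.
(C) Nφ → NNφ (axiom 4) characterises the transitive frames. R is not transitive — not valid.
(D) axiom B: valid iff R is symmetric. R is symmetric — valid.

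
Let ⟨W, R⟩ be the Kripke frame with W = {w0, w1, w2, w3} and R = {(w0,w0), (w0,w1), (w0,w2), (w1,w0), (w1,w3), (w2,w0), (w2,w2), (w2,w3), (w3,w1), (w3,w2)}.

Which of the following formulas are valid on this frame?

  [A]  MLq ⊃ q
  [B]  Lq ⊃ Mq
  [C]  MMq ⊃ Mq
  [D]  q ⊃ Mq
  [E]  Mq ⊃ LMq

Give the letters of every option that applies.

R is not reflexive: not w1 R w1.
R is symmetric: every R-edge is matched by its reverse.
R is not transitive: w0 R w1 and w1 R w3 but not w0 R w3.
R is not euclidean: w0 R w1 and w0 R w2 but not w1 R w2.
R is serial: every world has an R-successor.
(A) MLq ⊃ q (the dual of axiom B) characterises the symmetric frames. R is symmetric — valid.
(B) Lq ⊃ Mq is axiom D, which corresponds to seriality. R is serial — valid.
(C) MMq ⊃ Mq (the dual of axiom 4) characterises the transitive frames. R is not transitive — not valid.
(D) q ⊃ Mq is the dual of axiom T; it is valid on a frame exactly when R is reflexive. R is not reflexive, so not valid.
(E) Mq ⊃ LMq is axiom 5, which corresponds to the euclidean property. R is not euclidean — not valid.

A, B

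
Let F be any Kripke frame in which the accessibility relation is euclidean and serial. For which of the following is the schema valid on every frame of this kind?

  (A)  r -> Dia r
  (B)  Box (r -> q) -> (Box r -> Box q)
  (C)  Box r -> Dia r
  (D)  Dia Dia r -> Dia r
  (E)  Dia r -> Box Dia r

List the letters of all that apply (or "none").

B, C, E

(A) the dual of axiom T: valid iff R is reflexive. Such an R need not be reflexive — not valid.
(B) this is just K, valid on every normal frame.
(C) Box r -> Dia r is axiom D, which corresponds to seriality. Every such R is serial — valid.
(D) Dia Dia r -> Dia r (the dual of axiom 4) characterises the transitive frames. Such an R need not be transitive — not valid.
(E) Dia r -> Box Dia r is axiom 5; it is valid on a frame exactly when R is euclidean. Every such R is euclidean, so valid.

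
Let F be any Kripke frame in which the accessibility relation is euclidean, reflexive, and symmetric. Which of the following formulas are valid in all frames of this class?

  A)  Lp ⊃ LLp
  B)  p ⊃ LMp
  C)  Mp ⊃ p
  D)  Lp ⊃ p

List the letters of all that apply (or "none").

A relation that is euclidean, reflexive, and symmetric is also serial and transitive.
(A) axiom 4: valid iff R is transitive. Every such R is transitive — valid.
(B) p ⊃ LMp (axiom B) characterises the symmetric frames. Every such R is symmetric — valid.
(C) Mp ⊃ p (the converse of T) corresponds to R being a subset of the identity. Such an R need not be a subset of the identity, so not valid.
(D) Lp ⊃ p (axiom T) characterises the reflexive frames. Every such R is reflexive — valid.

A, B, D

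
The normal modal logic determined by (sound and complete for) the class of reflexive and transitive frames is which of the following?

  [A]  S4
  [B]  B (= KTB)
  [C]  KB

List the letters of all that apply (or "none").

A

(A) S4 is determined by exactly this class.
(B) B (= KTB) is determined by the class of reflexive and symmetric frames.
(C) KB is determined by the class of symmetric frames.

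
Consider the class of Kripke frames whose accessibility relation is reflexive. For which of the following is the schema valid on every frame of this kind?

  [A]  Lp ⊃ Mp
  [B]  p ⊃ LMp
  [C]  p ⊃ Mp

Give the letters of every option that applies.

A reflexive relation is serial.
(A) Lp ⊃ Mp is axiom D; it is valid on a frame exactly when R is serial. Every such R is serial, so valid.
(B) p ⊃ LMp is axiom B, which corresponds to symmetry. Such an R need not be symmetric — not valid.
(C) p ⊃ Mp is the dual of axiom T; it is valid on a frame exactly when R is reflexive. Every such R is reflexive, so valid.

A, C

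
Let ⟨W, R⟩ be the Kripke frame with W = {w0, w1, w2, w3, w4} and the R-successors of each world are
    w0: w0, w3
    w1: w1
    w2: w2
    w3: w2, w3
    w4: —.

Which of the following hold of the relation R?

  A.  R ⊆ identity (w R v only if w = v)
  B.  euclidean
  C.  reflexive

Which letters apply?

(A) not ⊆ identity: w0 R w3 with w0 ≠ w3.
(B) not euclidean: w0 R w3 and w0 R w0 but not w3 R w0.
(C) not reflexive: not w4 R w4.

none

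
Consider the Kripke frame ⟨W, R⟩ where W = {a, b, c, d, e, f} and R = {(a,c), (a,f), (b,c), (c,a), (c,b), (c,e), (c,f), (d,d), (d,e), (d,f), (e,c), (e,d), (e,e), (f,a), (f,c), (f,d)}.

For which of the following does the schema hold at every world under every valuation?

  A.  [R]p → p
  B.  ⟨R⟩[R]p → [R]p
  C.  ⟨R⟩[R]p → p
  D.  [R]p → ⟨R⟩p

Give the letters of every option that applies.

R is not reflexive: not a R a.
R is symmetric: every R-edge is matched by its reverse.
R is not euclidean: c R a and c R b but not a R b.
R is serial: every world has an R-successor.
(A) axiom T: valid iff R is reflexive. R is not reflexive — not valid.
(B) ⟨R⟩[R]p → [R]p is the dual of axiom 5, which corresponds to the euclidean property. R is not euclidean — not valid.
(C) ⟨R⟩[R]p → p (the dual of axiom B) characterises the symmetric frames. R is symmetric — valid.
(D) [R]p → ⟨R⟩p is axiom D, which corresponds to seriality. R is serial — valid.

C, D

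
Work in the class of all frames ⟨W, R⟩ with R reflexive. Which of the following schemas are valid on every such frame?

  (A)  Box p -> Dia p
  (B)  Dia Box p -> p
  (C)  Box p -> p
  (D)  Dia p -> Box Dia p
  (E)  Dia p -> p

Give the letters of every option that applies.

A reflexive relation is serial.
(A) axiom D: valid iff R is serial. Every such R is serial — valid.
(B) Dia Box p -> p is the dual of axiom B, which corresponds to symmetry. Such an R need not be symmetric — not valid.
(C) Box p -> p is axiom T, which corresponds to reflexivity. Every such R is reflexive — valid.
(D) Dia p -> Box Dia p is axiom 5, which corresponds to the euclidean property. Such an R need not be euclidean — not valid.
(E) Dia p -> p is valid only on frames where every R-edge is a self-loop. Such an R need not be a subset of the identity — not valid.

A, C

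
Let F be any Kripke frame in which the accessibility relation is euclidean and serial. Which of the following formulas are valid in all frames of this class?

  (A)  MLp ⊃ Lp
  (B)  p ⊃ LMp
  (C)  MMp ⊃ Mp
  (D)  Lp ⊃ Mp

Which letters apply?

(A) MLp ⊃ Lp (the dual of axiom 5) characterises the euclidean frames. Every such R is euclidean — valid.
(B) p ⊃ LMp is axiom B; it is valid on a frame exactly when R is symmetric. Such an R need not be symmetric, so not valid.
(C) MMp ⊃ Mp is the dual of axiom 4; it is valid on a frame exactly when R is transitive. Such an R need not be transitive, so not valid.
(D) axiom D: valid iff R is serial. Every such R is serial — valid.

A, D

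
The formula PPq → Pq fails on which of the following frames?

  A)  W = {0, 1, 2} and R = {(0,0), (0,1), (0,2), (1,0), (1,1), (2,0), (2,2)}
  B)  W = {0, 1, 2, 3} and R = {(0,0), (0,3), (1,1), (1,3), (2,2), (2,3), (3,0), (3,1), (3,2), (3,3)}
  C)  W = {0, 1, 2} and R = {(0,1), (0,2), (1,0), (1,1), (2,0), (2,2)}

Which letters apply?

A, B, C

The schema PPq → Pq is the dual of axiom 4; it is valid on a frame iff R is transitive.
(A) R is not transitive (1 R 0 and 0 R 2 but not 1 R 2), so the schema fails here.
(B) R is not transitive (0 R 3 and 3 R 1 but not 0 R 1), so the schema fails here.
(C) R is not transitive (0 R 1 and 1 R 0 but not 0 R 0), so the schema fails here.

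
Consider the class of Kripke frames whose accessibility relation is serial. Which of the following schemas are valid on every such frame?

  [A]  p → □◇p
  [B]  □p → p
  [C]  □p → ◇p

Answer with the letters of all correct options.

(A) p → □◇p is axiom B; it is valid on a frame exactly when R is symmetric. Such an R need not be symmetric, so not valid.
(B) □p → p (axiom T) characterises the reflexive frames. Such an R need not be reflexive — not valid.
(C) □p → ◇p is axiom D; it is valid on a frame exactly when R is serial. Every such R is serial, so valid.

C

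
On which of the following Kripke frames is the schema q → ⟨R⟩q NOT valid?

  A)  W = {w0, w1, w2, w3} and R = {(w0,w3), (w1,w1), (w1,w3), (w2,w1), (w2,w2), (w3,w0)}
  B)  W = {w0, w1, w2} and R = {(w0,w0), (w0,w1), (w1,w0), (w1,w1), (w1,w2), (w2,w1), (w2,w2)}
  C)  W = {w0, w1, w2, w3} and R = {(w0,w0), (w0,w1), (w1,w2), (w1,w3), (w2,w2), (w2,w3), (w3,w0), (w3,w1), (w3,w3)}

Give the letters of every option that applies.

A, C

The schema q → ⟨R⟩q is the dual of axiom T; it is valid on a frame iff R is reflexive.
(A) R is not reflexive (not w0 R w0), so the schema fails here.
(B) R is reflexive (each world relates to itself), so the schema is valid here.
(C) R is not reflexive (not w1 R w1), so the schema fails here.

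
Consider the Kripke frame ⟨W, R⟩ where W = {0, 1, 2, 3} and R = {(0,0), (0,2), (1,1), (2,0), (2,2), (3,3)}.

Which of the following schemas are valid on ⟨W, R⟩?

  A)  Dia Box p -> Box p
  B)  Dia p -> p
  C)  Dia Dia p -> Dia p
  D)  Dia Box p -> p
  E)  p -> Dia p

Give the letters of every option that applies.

R is reflexive: each world relates to itself.
R is symmetric: every R-edge is matched by its reverse.
R is transitive: R is closed under composition.
R is euclidean: any two R-successors of the same world are R-related.
R is not a subset of the identity: 0 R 2 with 0 ≠ 2.
(A) Dia Box p -> Box p is the dual of axiom 5; it is valid on a frame exactly when R is euclidean. R is euclidean, so valid.
(B) Dia p -> p (the converse of T) corresponds to R being a subset of the identity. Here R ⊄ identity, so not valid.
(C) the dual of axiom 4: valid iff R is transitive. R is transitive — valid.
(D) Dia Box p -> p (the dual of axiom B) characterises the symmetric frames. R is symmetric — valid.
(E) p -> Dia p (the dual of axiom T) characterises the reflexive frames. R is reflexive — valid.

A, C, D, E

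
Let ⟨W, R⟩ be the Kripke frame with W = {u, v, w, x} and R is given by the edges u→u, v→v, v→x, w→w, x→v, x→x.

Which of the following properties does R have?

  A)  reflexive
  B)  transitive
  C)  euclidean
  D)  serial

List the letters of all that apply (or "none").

A, B, C, D

(A) reflexive: each world relates to itself.
(B) transitive: R is closed under composition.
(C) euclidean: any two R-successors of the same world are R-related.
(D) serial: every world has an R-successor.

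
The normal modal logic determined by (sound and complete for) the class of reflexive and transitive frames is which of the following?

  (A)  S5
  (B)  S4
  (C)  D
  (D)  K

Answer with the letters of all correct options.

B

(A) S5 is determined by the class of reflexive, symmetric, and transitive frames.
(B) S4 is determined by exactly this class.
(C) D is determined by the class of serial frames.
(D) K is determined by the class of arbitrary frames.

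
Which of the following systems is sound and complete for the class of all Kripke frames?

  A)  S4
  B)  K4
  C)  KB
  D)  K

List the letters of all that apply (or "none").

(A) S4 is determined by the class of reflexive and transitive frames.
(B) K4 is determined by the class of transitive frames.
(C) KB is determined by the class of symmetric frames.
(D) K is determined by exactly this class.

D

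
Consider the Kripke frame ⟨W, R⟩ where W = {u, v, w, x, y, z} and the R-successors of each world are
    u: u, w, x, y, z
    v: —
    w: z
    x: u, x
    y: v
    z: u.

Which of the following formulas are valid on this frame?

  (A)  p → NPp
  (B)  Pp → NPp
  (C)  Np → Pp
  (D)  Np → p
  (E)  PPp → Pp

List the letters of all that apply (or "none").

R is not reflexive: not v R v.
R is not symmetric: u R w but not w R u.
R is not transitive: u R y and y R v but not u R v.
R is not euclidean: u R w and u R u but not w R u.
R is not serial: v has no R-successor.
(A) p → NPp is axiom B, which corresponds to symmetry. R is not symmetric — not valid.
(B) axiom 5: valid iff R is euclidean. R is not euclidean — not valid.
(C) Np → Pp is axiom D; it is valid on a frame exactly when R is serial. R is not serial, so not valid.
(D) Np → p (axiom T) characterises the reflexive frames. R is not reflexive — not valid.
(E) PPp → Pp (the dual of axiom 4) characterises the transitive frames. R is not transitive — not valid.

none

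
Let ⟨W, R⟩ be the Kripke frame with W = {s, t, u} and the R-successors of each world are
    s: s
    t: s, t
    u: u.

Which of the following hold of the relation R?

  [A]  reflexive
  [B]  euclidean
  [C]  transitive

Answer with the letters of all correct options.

A, C

(A) reflexive: each world relates to itself.
(B) not euclidean: t R s and t R t but not s R t.
(C) transitive: R is closed under composition.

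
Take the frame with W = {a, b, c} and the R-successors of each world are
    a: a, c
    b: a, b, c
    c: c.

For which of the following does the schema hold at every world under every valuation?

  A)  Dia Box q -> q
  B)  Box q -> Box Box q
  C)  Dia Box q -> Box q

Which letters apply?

B

R is not symmetric: a R c but not c R a.
R is transitive: R is closed under composition.
R is not euclidean: a R c and a R a but not c R a.
(A) the dual of axiom B: valid iff R is symmetric. R is not symmetric — not valid.
(B) Box q -> Box Box q is axiom 4, which corresponds to transitivity. R is transitive — valid.
(C) Dia Box q -> Box q is the dual of axiom 5; it is valid on a frame exactly when R is euclidean. R is not euclidean, so not valid.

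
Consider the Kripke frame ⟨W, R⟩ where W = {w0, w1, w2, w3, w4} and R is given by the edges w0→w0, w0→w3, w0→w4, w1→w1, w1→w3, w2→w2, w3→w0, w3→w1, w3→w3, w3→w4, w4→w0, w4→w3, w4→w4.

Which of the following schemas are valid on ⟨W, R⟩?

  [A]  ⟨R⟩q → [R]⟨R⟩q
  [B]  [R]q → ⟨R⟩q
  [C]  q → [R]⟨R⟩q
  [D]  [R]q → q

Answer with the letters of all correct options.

B, C, D

R is reflexive: each world relates to itself.
R is symmetric: every R-edge is matched by its reverse.
R is not euclidean: w3 R w0 and w3 R w1 but not w0 R w1.
R is serial: every world has an R-successor.
(A) axiom 5: valid iff R is euclidean. R is not euclidean — not valid.
(B) [R]q → ⟨R⟩q (axiom D) characterises the serial frames. R is serial — valid.
(C) q → [R]⟨R⟩q (axiom B) characterises the symmetric frames. R is symmetric — valid.
(D) axiom T: valid iff R is reflexive. R is reflexive — valid.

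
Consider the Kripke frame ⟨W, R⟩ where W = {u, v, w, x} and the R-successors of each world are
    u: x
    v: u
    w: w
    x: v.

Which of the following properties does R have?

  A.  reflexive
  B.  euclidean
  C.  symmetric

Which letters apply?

none

(A) not reflexive: not u R u.
(B) not euclidean: u R x and u R x but not x R x.
(C) not symmetric: u R x but not x R u.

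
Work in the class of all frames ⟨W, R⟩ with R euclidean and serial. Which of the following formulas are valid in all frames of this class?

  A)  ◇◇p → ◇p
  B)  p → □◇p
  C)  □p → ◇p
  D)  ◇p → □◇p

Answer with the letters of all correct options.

C, D

(A) the dual of axiom 4: valid iff R is transitive. Such an R need not be transitive — not valid.
(B) p → □◇p (axiom B) characterises the symmetric frames. Such an R need not be symmetric — not valid.
(C) □p → ◇p is axiom D; it is valid on a frame exactly when R is serial. Every such R is serial, so valid.
(D) ◇p → □◇p is axiom 5, which corresponds to the euclidean property. Every such R is euclidean — valid.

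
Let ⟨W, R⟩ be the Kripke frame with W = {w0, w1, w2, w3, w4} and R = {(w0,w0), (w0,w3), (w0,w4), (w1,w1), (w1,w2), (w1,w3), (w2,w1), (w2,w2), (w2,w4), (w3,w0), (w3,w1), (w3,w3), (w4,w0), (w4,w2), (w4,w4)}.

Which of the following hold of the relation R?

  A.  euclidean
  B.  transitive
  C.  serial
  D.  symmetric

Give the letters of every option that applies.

C, D

(A) not euclidean: w0 R w3 and w0 R w4 but not w3 R w4.
(B) not transitive: w0 R w3 and w3 R w1 but not w0 R w1.
(C) serial: every world has an R-successor.
(D) symmetric: every R-edge is matched by its reverse.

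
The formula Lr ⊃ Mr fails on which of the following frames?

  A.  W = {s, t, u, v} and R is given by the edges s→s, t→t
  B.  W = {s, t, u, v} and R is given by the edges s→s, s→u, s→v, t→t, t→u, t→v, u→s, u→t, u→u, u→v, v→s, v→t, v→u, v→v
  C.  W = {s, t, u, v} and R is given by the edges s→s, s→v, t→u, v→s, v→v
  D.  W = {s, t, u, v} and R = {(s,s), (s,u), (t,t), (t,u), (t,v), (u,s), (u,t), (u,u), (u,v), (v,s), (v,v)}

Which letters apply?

A, C

The schema Lr ⊃ Mr is axiom D; it is valid on a frame iff R is serial.
(A) R is not serial (u has no R-successor), so the schema fails here.
(B) R is serial (every world has an R-successor), so the schema is valid here.
(C) R is not serial (u has no R-successor), so the schema fails here.
(D) R is serial (every world has an R-successor), so the schema is valid here.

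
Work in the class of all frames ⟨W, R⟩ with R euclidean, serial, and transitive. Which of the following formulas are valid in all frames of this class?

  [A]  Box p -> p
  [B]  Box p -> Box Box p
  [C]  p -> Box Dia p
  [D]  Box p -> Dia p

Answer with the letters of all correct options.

B, D

(A) Box p -> p (axiom T) characterises the reflexive frames. Such an R need not be reflexive — not valid.
(B) axiom 4: valid iff R is transitive. Every such R is transitive — valid.
(C) axiom B: valid iff R is symmetric. Such an R need not be symmetric — not valid.
(D) Box p -> Dia p (axiom D) characterises the serial frames. Every such R is serial — valid.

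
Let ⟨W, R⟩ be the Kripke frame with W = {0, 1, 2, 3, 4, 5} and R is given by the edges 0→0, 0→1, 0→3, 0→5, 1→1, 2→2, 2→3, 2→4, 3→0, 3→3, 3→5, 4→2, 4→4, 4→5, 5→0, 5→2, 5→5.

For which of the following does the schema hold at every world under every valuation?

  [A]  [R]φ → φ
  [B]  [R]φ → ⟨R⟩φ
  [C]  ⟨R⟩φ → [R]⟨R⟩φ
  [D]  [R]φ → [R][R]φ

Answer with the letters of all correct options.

A, B

R is reflexive: each world relates to itself.
R is not transitive: 0 R 5 and 5 R 2 but not 0 R 2.
R is not euclidean: 0 R 1 and 0 R 0 but not 1 R 0.
R is serial: every world has an R-successor.
(A) [R]φ → φ is axiom T, which corresponds to reflexivity. R is reflexive — valid.
(B) [R]φ → ⟨R⟩φ is axiom D; it is valid on a frame exactly when R is serial. R is serial, so valid.
(C) ⟨R⟩φ → [R]⟨R⟩φ is axiom 5, which corresponds to the euclidean property. R is not euclidean — not valid.
(D) [R]φ → [R][R]φ is axiom 4; it is valid on a frame exactly when R is transitive. R is not transitive, so not valid.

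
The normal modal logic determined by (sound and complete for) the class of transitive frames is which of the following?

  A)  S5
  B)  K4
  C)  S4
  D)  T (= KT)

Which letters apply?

B

(A) S5 is determined by the class of reflexive, symmetric, and transitive frames.
(B) K4 is determined by exactly this class.
(C) S4 is determined by the class of reflexive and transitive frames.
(D) T (= KT) is determined by the class of reflexive frames.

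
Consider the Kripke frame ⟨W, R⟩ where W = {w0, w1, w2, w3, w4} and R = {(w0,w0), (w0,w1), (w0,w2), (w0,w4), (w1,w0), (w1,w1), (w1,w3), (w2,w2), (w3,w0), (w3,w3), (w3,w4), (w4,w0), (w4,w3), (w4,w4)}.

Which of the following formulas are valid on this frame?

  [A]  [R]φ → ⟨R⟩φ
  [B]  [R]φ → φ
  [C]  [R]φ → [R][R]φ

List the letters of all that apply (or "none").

R is reflexive: each world relates to itself.
R is not transitive: w0 R w1 and w1 R w3 but not w0 R w3.
R is serial: every world has an R-successor.
(A) [R]φ → ⟨R⟩φ is axiom D; it is valid on a frame exactly when R is serial. R is serial, so valid.
(B) [R]φ → φ (axiom T) characterises the reflexive frames. R is reflexive — valid.
(C) [R]φ → [R][R]φ (axiom 4) characterises the transitive frames. R is not transitive — not valid.

A, B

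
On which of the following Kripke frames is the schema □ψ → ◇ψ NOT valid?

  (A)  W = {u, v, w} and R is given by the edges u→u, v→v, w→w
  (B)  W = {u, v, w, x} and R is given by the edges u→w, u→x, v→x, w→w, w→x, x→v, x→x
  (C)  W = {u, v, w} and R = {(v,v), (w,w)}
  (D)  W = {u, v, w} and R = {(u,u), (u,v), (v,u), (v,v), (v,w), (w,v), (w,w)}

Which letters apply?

C

The schema □ψ → ◇ψ is axiom D; it is valid on a frame iff R is serial.
(A) R is serial (every world has an R-successor), so the schema is valid here.
(B) R is serial (every world has an R-successor), so the schema is valid here.
(C) R is not serial (u has no R-successor), so the schema fails here.
(D) R is serial (every world has an R-successor), so the schema is valid here.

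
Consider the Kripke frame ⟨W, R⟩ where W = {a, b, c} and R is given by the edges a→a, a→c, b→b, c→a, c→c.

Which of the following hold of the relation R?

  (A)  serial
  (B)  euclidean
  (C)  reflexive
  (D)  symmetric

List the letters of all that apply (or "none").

(A) serial: every world has an R-successor.
(B) euclidean: any two R-successors of the same world are R-related.
(C) reflexive: each world relates to itself.
(D) symmetric: every R-edge is matched by its reverse.

A, B, C, D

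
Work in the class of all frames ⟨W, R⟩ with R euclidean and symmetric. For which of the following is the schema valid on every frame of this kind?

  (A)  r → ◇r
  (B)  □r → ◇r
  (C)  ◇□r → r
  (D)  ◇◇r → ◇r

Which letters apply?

C, D

A symmetric euclidean relation is transitive (uRv and vRw give vRu by symmetry, then uRw by the euclidean condition, applied at v).
(A) r → ◇r (the dual of axiom T) characterises the reflexive frames. Such an R need not be reflexive — not valid.
(B) □r → ◇r is axiom D, which corresponds to seriality. Such an R need not be serial — not valid.
(C) the dual of axiom B: valid iff R is symmetric. Every such R is symmetric — valid.
(D) ◇◇r → ◇r (the dual of axiom 4) characterises the transitive frames. Every such R is transitive — valid.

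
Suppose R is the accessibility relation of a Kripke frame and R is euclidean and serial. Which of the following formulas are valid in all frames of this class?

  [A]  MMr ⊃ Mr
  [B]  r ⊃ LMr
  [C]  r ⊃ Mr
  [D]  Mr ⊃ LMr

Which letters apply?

D

(A) the dual of axiom 4: valid iff R is transitive. Such an R need not be transitive — not valid.
(B) axiom B: valid iff R is symmetric. Such an R need not be symmetric — not valid.
(C) r ⊃ Mr (the dual of axiom T) characterises the reflexive frames. Such an R need not be reflexive — not valid.
(D) Mr ⊃ LMr is axiom 5; it is valid on a frame exactly when R is euclidean. Every such R is euclidean, so valid.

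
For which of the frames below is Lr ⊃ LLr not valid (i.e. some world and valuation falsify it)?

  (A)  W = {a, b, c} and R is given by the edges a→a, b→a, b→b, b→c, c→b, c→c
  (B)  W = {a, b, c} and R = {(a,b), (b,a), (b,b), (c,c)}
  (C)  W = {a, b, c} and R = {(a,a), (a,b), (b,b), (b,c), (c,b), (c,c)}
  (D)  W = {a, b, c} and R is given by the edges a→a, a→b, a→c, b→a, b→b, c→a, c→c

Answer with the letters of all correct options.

A, B, C, D

The schema Lr ⊃ LLr is axiom 4; it is valid on a frame iff R is transitive.
(A) R is not transitive (c R b and b R a but not c R a), so the schema fails here.
(B) R is not transitive (a R b and b R a but not a R a), so the schema fails here.
(C) R is not transitive (a R b and b R c but not a R c), so the schema fails here.
(D) R is not transitive (b R a and a R c but not b R c), so the schema fails here.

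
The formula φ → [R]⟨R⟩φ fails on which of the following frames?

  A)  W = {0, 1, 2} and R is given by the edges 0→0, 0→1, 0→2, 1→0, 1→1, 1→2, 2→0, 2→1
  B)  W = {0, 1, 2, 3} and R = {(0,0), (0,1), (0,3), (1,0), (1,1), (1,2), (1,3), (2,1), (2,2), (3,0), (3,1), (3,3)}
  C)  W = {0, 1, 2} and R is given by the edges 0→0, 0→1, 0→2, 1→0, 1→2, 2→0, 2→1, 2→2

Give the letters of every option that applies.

none

The schema φ → [R]⟨R⟩φ is axiom B; it is valid on a frame iff R is symmetric.
(A) R is symmetric (every R-edge is matched by its reverse), so the schema is valid here.
(B) R is symmetric (every R-edge is matched by its reverse), so the schema is valid here.
(C) R is symmetric (every R-edge is matched by its reverse), so the schema is valid here.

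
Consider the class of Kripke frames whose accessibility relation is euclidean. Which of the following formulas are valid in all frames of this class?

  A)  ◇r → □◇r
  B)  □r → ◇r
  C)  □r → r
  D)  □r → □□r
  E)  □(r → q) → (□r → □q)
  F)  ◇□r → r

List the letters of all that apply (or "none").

(A) ◇r → □◇r (axiom 5) characterises the euclidean frames. Every such R is euclidean — valid.
(B) □r → ◇r is axiom D, which corresponds to seriality. Such an R need not be serial — not valid.
(C) □r → r (axiom T) characterises the reflexive frames. Such an R need not be reflexive — not valid.
(D) axiom 4: valid iff R is transitive. Such an R need not be transitive — not valid.
(E) this is just K, valid on every normal frame.
(F) ◇□r → r is the dual of axiom B; it is valid on a frame exactly when R is symmetric. Such an R need not be symmetric, so not valid.

A, E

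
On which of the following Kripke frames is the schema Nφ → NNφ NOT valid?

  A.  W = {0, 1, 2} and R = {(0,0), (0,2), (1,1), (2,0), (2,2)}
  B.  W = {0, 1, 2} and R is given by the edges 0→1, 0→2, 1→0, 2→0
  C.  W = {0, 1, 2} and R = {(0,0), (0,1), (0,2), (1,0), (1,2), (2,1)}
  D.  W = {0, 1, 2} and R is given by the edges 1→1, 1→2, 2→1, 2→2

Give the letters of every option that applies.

The schema Nφ → NNφ is axiom 4; it is valid on a frame iff R is transitive.
(A) R is transitive (R is closed under composition), so the schema is valid here.
(B) R is not transitive (0 R 1 and 1 R 0 but not 0 R 0), so the schema fails here.
(C) R is not transitive (1 R 0 and 0 R 1 but not 1 R 1), so the schema fails here.
(D) R is transitive (R is closed under composition), so the schema is valid here.

B, C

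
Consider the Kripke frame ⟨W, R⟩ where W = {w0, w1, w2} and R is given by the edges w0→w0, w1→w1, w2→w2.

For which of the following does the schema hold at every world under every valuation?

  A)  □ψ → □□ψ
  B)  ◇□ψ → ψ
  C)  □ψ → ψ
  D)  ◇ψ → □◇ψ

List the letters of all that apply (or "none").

A, B, C, D

R is reflexive: each world relates to itself.
R is symmetric: every R-edge is matched by its reverse.
R is transitive: R is closed under composition.
R is euclidean: any two R-successors of the same world are R-related.
(A) □ψ → □□ψ is axiom 4; it is valid on a frame exactly when R is transitive. R is transitive, so valid.
(B) ◇□ψ → ψ (the dual of axiom B) characterises the symmetric frames. R is symmetric — valid.
(C) □ψ → ψ is axiom T; it is valid on a frame exactly when R is reflexive. R is reflexive, so valid.
(D) axiom 5: valid iff R is euclidean. R is euclidean — valid.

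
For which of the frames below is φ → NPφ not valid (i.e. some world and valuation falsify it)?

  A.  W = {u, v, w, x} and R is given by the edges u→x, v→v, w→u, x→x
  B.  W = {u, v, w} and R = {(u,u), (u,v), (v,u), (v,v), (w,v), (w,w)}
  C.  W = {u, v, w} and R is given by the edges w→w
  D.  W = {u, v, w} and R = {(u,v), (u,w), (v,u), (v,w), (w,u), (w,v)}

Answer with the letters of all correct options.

A, B

The schema φ → NPφ is axiom B; it is valid on a frame iff R is symmetric.
(A) R is not symmetric (u R x but not x R u), so the schema fails here.
(B) R is not symmetric (w R v but not v R w), so the schema fails here.
(C) R is symmetric (every R-edge is matched by its reverse), so the schema is valid here.
(D) R is symmetric (every R-edge is matched by its reverse), so the schema is valid here.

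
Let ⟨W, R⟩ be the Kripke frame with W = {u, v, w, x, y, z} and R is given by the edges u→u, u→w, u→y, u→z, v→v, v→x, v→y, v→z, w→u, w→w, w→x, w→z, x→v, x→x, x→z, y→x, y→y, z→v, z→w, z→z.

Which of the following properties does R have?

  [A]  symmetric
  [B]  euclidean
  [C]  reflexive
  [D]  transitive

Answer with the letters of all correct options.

C

(A) not symmetric: u R y but not y R u.
(B) not euclidean: u R w and u R y but not w R y.
(C) reflexive: each world relates to itself.
(D) not transitive: u R w and w R x but not u R x.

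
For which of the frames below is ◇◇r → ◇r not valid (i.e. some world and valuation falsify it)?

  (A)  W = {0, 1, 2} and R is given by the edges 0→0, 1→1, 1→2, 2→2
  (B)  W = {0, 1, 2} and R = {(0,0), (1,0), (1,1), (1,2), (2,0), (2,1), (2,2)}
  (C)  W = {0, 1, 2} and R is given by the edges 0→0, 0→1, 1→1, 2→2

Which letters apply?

The schema ◇◇r → ◇r is the dual of axiom 4; it is valid on a frame iff R is transitive.
(A) R is transitive (R is closed under composition), so the schema is valid here.
(B) R is transitive (R is closed under composition), so the schema is valid here.
(C) R is transitive (R is closed under composition), so the schema is valid here.

none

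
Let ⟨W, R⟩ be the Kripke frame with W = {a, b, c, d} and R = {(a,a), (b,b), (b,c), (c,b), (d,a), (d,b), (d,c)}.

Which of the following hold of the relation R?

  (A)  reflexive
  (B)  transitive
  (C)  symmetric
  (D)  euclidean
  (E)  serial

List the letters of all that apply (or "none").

(A) not reflexive: not c R c.
(B) not transitive: c R b and b R c but not c R c.
(C) not symmetric: d R a but not a R d.
(D) not euclidean: d R a and d R b but not a R b.
(E) serial: every world has an R-successor.

E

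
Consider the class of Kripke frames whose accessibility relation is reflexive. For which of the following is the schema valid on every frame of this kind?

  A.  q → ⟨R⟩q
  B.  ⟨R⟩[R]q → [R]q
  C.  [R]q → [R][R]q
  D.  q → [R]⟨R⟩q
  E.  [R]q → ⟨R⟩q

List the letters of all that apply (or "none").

A, E

A reflexive relation is serial.
(A) q → ⟨R⟩q is the dual of axiom T; it is valid on a frame exactly when R is reflexive. Every such R is reflexive, so valid.
(B) the dual of axiom 5: valid iff R is euclidean. Such an R need not be euclidean — not valid.
(C) [R]q → [R][R]q (axiom 4) characterises the transitive frames. Such an R need not be transitive — not valid.
(D) q → [R]⟨R⟩q (axiom B) characterises the symmetric frames. Such an R need not be symmetric — not valid.
(E) [R]q → ⟨R⟩q (axiom D) characterises the serial frames. Every such R is serial — valid.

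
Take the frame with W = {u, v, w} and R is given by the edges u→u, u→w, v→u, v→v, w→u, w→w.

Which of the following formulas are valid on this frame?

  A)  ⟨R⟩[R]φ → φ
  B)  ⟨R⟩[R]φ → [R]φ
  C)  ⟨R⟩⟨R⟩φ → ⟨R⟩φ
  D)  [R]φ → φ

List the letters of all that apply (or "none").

D

R is reflexive: each world relates to itself.
R is not symmetric: v R u but not u R v.
R is not transitive: v R u and u R w but not v R w.
R is not euclidean: v R u and v R v but not u R v.
(A) ⟨R⟩[R]φ → φ is the dual of axiom B, which corresponds to symmetry. R is not symmetric — not valid.
(B) ⟨R⟩[R]φ → [R]φ is the dual of axiom 5, which corresponds to the euclidean property. R is not euclidean — not valid.
(C) ⟨R⟩⟨R⟩φ → ⟨R⟩φ is the dual of axiom 4, which corresponds to transitivity. R is not transitive — not valid.
(D) [R]φ → φ (axiom T) characterises the reflexive frames. R is reflexive — valid.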